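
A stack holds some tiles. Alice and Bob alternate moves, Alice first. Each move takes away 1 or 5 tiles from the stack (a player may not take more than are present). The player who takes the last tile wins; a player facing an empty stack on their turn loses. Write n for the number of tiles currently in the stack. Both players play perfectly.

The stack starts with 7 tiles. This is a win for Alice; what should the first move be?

Label each position W (a win for the player to move) or L (a loss). A position with no legal move is L; any other position is W exactly when some move reaches an L, and L when every move reaches a W.
n=0: no move → L
n=1: reaches L-position 0 → W
n=2: only reaches 1(W), which is W → L
n=3: reaches L-position 2 → W
n=4: only reaches 3(W), which is W → L
n=5: reaches L-position 4 → W
n=6: only reaches 5(W), 1(W), all W → L
n=7: reaches L-position 6 → W
From 7, the L positions reachable in one move are: 6, 2. Any move reaching one of these is winning.

Remove 1, leaving 6.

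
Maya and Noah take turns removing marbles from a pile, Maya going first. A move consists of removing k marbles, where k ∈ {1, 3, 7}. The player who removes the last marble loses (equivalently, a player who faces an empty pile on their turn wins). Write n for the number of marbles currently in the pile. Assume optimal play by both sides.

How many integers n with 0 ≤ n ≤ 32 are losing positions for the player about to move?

16

Positions with no move are W. A position that does have a move is losing for the player to move precisely when every available move leads to a winning position for the opponent. Fill in the labels:
n=0: no move; the opponent has just taken the last marble and therefore loses → W
n=1: only reaches 0(W), which is W → L
n=2: reaches L-position 1 → W
n=3: only reaches 2(W), 0(W), all W → L
n=4: reaches L-position 3 → W
n=5: only reaches 4(W), 2(W), all W → L
n=6: reaches L-position 5 → W
n=7: only reaches 6(W), 4(W), 0(W), all W → L
n=8: reaches L-position 7 → W
n=9: only reaches 8(W), 6(W), 2(W), all W → L
n=10: reaches L-position 9 → W
n=11: only reaches 10(W), 8(W), 4(W), all W → L
n=12: reaches L-position 11 → W
n=13: only reaches 12(W), 10(W), 6(W), all W → L
n=14: reaches L-position 13 → W
n=15: only reaches 14(W), 12(W), 8(W), all W → L
n=16: reaches L-position 15 → W
n=17: only reaches 16(W), 14(W), 10(W), all W → L
n=18: reaches L-position 17 → W
n=19: only reaches 18(W), 16(W), 12(W), all W → L
n=20: reaches L-position 19 → W
n=21: only reaches 20(W), 18(W), 14(W), all W → L
n=22: reaches L-position 21 → W
n=23: only reaches 22(W), 20(W), 16(W), all W → L
n=24: reaches L-position 23 → W
n=25: only reaches 24(W), 22(W), 18(W), all W → L
n=26: reaches L-position 25 → W
n=27: only reaches 26(W), 24(W), 20(W), all W → L
n=28: reaches L-position 27 → W
n=29: only reaches 28(W), 26(W), 22(W), all W → L
n=30: reaches L-position 29 → W
n=31: only reaches 30(W), 28(W), 24(W), all W → L
n=32: reaches L-position 31 → W
L entries with 0 ≤ n ≤ 32: n = 1, 3, 5, 7, 9, 11, 13, 15, 17, 19, 21, 23, 25, 27, 29, 31; that makes 16.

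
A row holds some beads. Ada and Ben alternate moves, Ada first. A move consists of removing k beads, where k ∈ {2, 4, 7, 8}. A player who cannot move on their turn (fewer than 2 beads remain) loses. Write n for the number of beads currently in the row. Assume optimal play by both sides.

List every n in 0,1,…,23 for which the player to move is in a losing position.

0, 1, 6, 11, 12, 17, 22, 23

Positions with no move are L. A position that does have a move is losing for the player to move precisely when every available move leads to a winning position for the opponent. Fill in the labels:
n=0: no move → L
n=1: no move → L
n=2: can move to 0, which is L ⇒ W
n=3: can move to 1, which is L ⇒ W
n=4: can move to 0, which is L ⇒ W
n=5: can move to 1, which is L ⇒ W
n=6: moves to 4(W), 2(W); every one is W ⇒ L
n=7: can move to 0, which is L ⇒ W
n=8: can move to 6, which is L ⇒ W
n=9: can move to 1, which is L ⇒ W
n=10: can move to 6, which is L ⇒ W
n=11: moves to 9(W), 7(W), 4(W), 3(W); every one is W ⇒ L
n=12: moves to 10(W), 8(W), 5(W), 4(W); every one is W ⇒ L
n=13: can move to 11, which is L ⇒ W
n=14: can move to 12, which is L ⇒ W
n=15: can move to 11, which is L ⇒ W
n=16: can move to 12, which is L ⇒ W
n=17: moves to 15(W), 13(W), 10(W), 9(W); every one is W ⇒ L
n=18: can move to 11, which is L ⇒ W
n=19: can move to 17, which is L ⇒ W
n=20: can move to 12, which is L ⇒ W
n=21: can move to 17, which is L ⇒ W
n=22: moves to 20(W), 18(W), 15(W), 14(W); every one is W ⇒ L
n=23: moves to 21(W), 19(W), 16(W), 15(W); every one is W ⇒ L
Reading off the rows marked L gives the requested list; there are 8 such values of n.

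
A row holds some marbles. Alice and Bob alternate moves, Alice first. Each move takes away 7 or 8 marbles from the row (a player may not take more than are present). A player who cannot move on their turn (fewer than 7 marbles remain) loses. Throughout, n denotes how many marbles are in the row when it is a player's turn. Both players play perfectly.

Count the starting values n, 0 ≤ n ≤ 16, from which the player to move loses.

Label each position W (a win for the player to move) or L (a loss). A position with no legal move is L; any other position is W exactly when some move reaches an L, and L when every move reaches a W.
n=0: no move → L
n=1: no move → L
n=2: no move → L
n=3: no move → L
n=4: no move → L
n=5: no move → L
n=6: no move → L
n=7: reaches L-position 0 → W
n=8: reaches L-position 1 → W
n=9: reaches L-position 2 → W
n=10: reaches L-position 3 → W
n=11: reaches L-position 4 → W
n=12: reaches L-position 5 → W
n=13: reaches L-position 6 → W
n=14: reaches L-position 6 → W
n=15: only reaches 8(W), 7(W), all W → L
n=16: only reaches 9(W), 8(W), all W → L
L entries with 0 ≤ n ≤ 16: n = 0, 1, 2, 3, 4, 5, 6, 15, 16; that makes 9.

9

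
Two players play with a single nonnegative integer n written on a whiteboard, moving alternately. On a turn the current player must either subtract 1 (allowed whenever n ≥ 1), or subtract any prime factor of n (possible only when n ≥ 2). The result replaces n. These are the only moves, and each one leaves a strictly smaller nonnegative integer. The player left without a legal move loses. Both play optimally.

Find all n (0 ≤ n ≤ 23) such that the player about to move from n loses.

Label each position W (a win for the player to move) or L (a loss). A position with no legal move is L; any other position is W exactly when some move reaches an L, and L when every move reaches a W.
n=0: no move → L
n=1: W (go to 0, an L position)
n=2: W (go to 0, an L position)
n=3: W (go to 0, an L position)
n=4: L (options 2(W), 3(W) are all W)
n=5: W (go to 0, an L position)
n=6: W (go to 4, an L position)
n=7: W (go to 0, an L position)
n=8: L (options 6(W), 7(W) are all W)
n=9: W (go to 8, an L position)
n=10: W (go to 8, an L position)
n=11: W (go to 0, an L position)
n=12: L (options 9(W), 10(W), 11(W) are all W)
n=13: W (go to 0, an L position)
n=14: W (go to 12, an L position)
n=15: W (go to 12, an L position)
n=16: L (options 14(W), 15(W) are all W)
n=17: W (go to 0, an L position)
n=18: W (go to 16, an L position)
n=19: W (go to 0, an L position)
n=20: L (options 15(W), 18(W), 19(W) are all W)
n=21: W (go to 20, an L position)
n=22: W (go to 20, an L position)
n=23: W (go to 0, an L position)
Reading off the rows marked L gives the requested list; there are 6 such values of n.

0, 4, 8, 12, 16, 20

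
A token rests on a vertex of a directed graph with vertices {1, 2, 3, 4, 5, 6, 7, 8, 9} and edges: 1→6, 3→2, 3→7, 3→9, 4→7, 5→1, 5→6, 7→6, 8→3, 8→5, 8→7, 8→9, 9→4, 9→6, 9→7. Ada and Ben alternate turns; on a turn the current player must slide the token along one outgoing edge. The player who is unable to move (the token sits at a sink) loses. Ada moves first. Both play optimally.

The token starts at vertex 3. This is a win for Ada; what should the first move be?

Move to 2.

Use the standard recursion: the mover loses at a terminal position; elsewhere, the mover wins exactly when some move hands the opponent an L position.
Every edge goes from a vertex to one that appears earlier in the order 6, 2, 7, 4, 9, 3, 1, 5, 8, so processing vertices in that order labels each vertex after all of its successors.
6: no outgoing edge → L
2: no outgoing edge → L
7: can move to 6, which is L ⇒ W
4: the only move is to 7(W), a W ⇒ L
9: can move to 4, which is L ⇒ W
3: can move to 2, which is L ⇒ W
1: can move to 6, which is L ⇒ W
5: can move to 6, which is L ⇒ W
8: moves to 5(W), 3(W), 9(W), 7(W); every one is W ⇒ L
From 3, the L positions reachable in one move are: 2.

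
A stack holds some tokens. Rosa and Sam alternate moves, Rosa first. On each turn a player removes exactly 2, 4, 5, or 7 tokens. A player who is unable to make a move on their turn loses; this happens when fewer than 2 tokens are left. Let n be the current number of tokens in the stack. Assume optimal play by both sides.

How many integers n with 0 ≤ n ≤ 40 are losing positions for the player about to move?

10

Label each position W (a win for the player to move) or L (a loss). A position with no legal move is L; any other position is W exactly when some move reaches an L, and L when every move reaches a W.
n=0: no move → L
n=1: no move → L
n=2: →0(L), so W
n=3: →1(L), so W
n=4: →0(L), so W
n=5: →1(L), so W
n=6: →1(L), so W
n=7: →0(L), so W
n=8: →1(L), so W
n=9: →7(W), 5(W), 4(W), 2(W) — all W, so L
n=10: →8(W), 6(W), 5(W), 3(W) — all W, so L
n=11: →9(L), so W
n=12: →10(L), so W
n=13: →9(L), so W
n=14: →10(L), so W
n=15: →10(L), so W
n=16: →9(L), so W
n=17: →10(L), so W
n=18: →16(W), 14(W), 13(W), 11(W) — all W, so L
n=19: →17(W), 15(W), 14(W), 12(W) — all W, so L
n=20: →18(L), so W
n=21: →19(L), so W
n=22: →18(L), so W
n=23: →19(L), so W
n=24: →19(L), so W
n=25: →18(L), so W
n=26: →19(L), so W
n=27: →25(W), 23(W), 22(W), 20(W) — all W, so L
n=28: →26(W), 24(W), 23(W), 21(W) — all W, so L
n=29: →27(L), so W
n=30: →28(L), so W
n=31: →27(L), so W
n=32: →28(L), so W
n=33: →28(L), so W
n=34: →27(L), so W
n=35: →28(L), so W
n=36: →34(W), 32(W), 31(W), 29(W) — all W, so L
n=37: →35(W), 33(W), 32(W), 30(W) — all W, so L
n=38: →36(L), so W
n=39: →37(L), so W
n=40: →36(L), so W
L entries with 0 ≤ n ≤ 40: n = 0, 1, 9, 10, 18, 19, 27, 28, 36, 37; that makes 10.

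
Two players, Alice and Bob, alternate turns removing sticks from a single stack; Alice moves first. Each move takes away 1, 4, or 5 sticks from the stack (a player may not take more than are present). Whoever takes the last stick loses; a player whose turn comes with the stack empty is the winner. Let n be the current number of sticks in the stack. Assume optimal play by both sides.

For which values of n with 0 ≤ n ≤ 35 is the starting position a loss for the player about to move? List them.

Classify positions by backward induction: terminal positions (no move available) are W. From any other position, the mover wins iff some move reaches an L.
n=0: no move; the opponent has just taken the last stick and therefore loses → W
n=1: L (sole option 0(W) is W)
n=2: W (go to 1, an L position)
n=3: L (sole option 2(W) is W)
n=4: W (go to 3, an L position)
n=5: W (go to 1, an L position)
n=6: W (go to 1, an L position)
n=7: W (go to 3, an L position)
n=8: W (go to 3, an L position)
n=9: L (options 8(W), 5(W), 4(W) are all W)
n=10: W (go to 9, an L position)
n=11: L (options 10(W), 7(W), 6(W) are all W)
n=12: W (go to 11, an L position)
n=13: W (go to 9, an L position)
n=14: W (go to 9, an L position)
n=15: W (go to 11, an L position)
n=16: W (go to 11, an L position)
n=17: L (options 16(W), 13(W), 12(W) are all W)
n=18: W (go to 17, an L position)
n=19: L (options 18(W), 15(W), 14(W) are all W)
n=20: W (go to 19, an L position)
n=21: W (go to 17, an L position)
n=22: W (go to 17, an L position)
n=23: W (go to 19, an L position)
n=24: W (go to 19, an L position)
n=25: L (options 24(W), 21(W), 20(W) are all W)
n=26: W (go to 25, an L position)
n=27: L (options 26(W), 23(W), 22(W) are all W)
n=28: W (go to 27, an L position)
n=29: W (go to 25, an L position)
n=30: W (go to 25, an L position)
n=31: W (go to 27, an L position)
n=32: W (go to 27, an L position)
n=33: L (options 32(W), 29(W), 28(W) are all W)
n=34: W (go to 33, an L position)
n=35: L (options 34(W), 31(W), 30(W) are all W)
The losing starting values of n are exactly the entries labelled L in this table (10 of them).

1, 3, 9, 11, 17, 19, 25, 27, 33, 35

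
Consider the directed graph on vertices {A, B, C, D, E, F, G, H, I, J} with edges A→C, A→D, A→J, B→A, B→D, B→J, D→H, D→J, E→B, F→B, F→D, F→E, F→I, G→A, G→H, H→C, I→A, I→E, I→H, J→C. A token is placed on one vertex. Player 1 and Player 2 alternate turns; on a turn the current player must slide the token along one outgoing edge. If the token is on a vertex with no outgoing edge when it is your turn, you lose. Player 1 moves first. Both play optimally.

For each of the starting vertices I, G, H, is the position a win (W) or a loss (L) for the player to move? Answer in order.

I: W, G: L, H: W

Label each position W (a win for the player to move) or L (a loss). A position with no legal move is L; any other position is W exactly when some move reaches an L, and L when every move reaches a W.
Every edge goes from a vertex to one that appears earlier in the order C, H, J, D, A, G, B, E, I, F, so processing vertices in that order labels each vertex after all of its successors.
C: no outgoing edge → L
H: →C(L), so W
J: →C(L), so W
D: →J(W), H(W) — all W, so L
A: →D(L), so W
G: →A(W), H(W) — all W, so L
B: →D(L), so W
E: →B(W) only, which is W, so L
I: →E(L), so W
F: →E(L), so W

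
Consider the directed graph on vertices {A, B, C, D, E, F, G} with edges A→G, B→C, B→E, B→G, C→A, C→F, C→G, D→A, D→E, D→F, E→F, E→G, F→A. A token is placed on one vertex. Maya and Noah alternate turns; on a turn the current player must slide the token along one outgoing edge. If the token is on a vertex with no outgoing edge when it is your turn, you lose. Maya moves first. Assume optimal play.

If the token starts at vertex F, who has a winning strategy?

Noah wins.

Build the W/L table. Terminal = L. A non-terminal position is W if it has a move to some L; otherwise it is L.
Every edge goes from a vertex to one that appears earlier in the order G, A, F, C, E, D, B, so processing vertices in that order labels each vertex after all of its successors.
G: no outgoing edge → L
A: reaches L-position G → W
F: only reaches A(W), which is W → L
C: reaches L-position F → W
E: reaches L-position F → W
D: reaches L-position F → W
B: reaches L-position G → W
The starting position F is L: whatever Maya does, the opponent receives a W position.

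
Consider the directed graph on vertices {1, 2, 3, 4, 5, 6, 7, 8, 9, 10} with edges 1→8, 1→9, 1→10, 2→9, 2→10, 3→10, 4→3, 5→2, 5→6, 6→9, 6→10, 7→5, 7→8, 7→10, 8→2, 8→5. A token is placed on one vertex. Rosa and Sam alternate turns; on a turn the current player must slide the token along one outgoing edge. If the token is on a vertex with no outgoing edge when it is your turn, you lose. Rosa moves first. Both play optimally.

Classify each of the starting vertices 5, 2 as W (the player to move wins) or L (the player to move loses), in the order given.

Work bottom-up. With no move the player to move loses. Otherwise the position is W if at least one move leads to an L position for the opponent, and L if every move leads to a W.
Every edge goes from a vertex to one that appears earlier in the order 9, 10, 6, 2, 5, 8, 7, 3, 1, 4, so processing vertices in that order labels each vertex after all of its successors.
9: no outgoing edge → L
10: no outgoing edge → L
6: W (go to 10, an L position)
2: W (go to 10, an L position)
5: L (options 2(W), 6(W) are all W)
8: W (go to 5, an L position)
7: W (go to 5, an L position)
3: W (go to 10, an L position)
1: W (go to 10, an L position)
4: L (sole option 3(W) is W)

5: L, 2: W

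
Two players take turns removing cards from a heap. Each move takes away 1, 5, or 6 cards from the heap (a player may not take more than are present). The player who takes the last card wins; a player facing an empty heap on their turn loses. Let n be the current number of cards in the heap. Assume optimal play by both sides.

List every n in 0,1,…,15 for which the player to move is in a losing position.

0, 2, 4, 11, 13, 15

Work bottom-up. With no move the player to move loses. Otherwise the position is W if at least one move leads to an L position for the opponent, and L if every move leads to a W.
n=0: no move → L
n=1: reaches L-position 0 → W
n=2: only reaches 1(W), which is W → L
n=3: reaches L-position 2 → W
n=4: only reaches 3(W), which is W → L
n=5: reaches L-position 4 → W
n=6: reaches L-position 0 → W
n=7: reaches L-position 2 → W
n=8: reaches L-position 2 → W
n=9: reaches L-position 4 → W
n=10: reaches L-position 4 → W
n=11: only reaches 10(W), 6(W), 5(W), all W → L
n=12: reaches L-position 11 → W
n=13: only reaches 12(W), 8(W), 7(W), all W → L
n=14: reaches L-position 13 → W
n=15: only reaches 14(W), 10(W), 9(W), all W → L
Reading off the rows marked L gives the requested list; there are 6 such values of n.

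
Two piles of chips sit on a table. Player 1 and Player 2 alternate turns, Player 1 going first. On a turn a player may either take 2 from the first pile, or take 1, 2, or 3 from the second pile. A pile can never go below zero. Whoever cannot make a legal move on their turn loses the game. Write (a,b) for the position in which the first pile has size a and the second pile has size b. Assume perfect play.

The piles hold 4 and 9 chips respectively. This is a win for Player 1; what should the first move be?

Move to (2,9).

Compute win/loss labels from the base case upward. A position with no move is L. Any other position is W if it can reach an L in one move, else L.
No move ever increases a pile, so every position that can arise here has a ≤ 4 and b ≤ 9; it is enough to label the cells with 0 ≤ a ≤ 4 and 0 ≤ b ≤ 9.
Every move lowers a or b (never raises either), so fill the grid row by row in increasing a, and left to right within a row: each cell's successors are then already labelled.
      b=0  b=1  b=2  b=3  b=4  b=5  b=6  b=7  b=8  b=9
a=0:    L    W    W    W    L    W    W    W    L    W
a=1:    L    W    W    W    L    W    W    W    L    W
a=2:    W    L    W    W    W    L    W    W    W    L
a=3:    W    L    W    W    W    L    W    W    W    L
a=4:    L    W    W    W    L    W    W    W    L    W
Cells with no legal move (terminal, hence L): (0,0), (1,0).
The remaining L cells, each justified by listing all of its moves:
(0,4): L (options (0,3)(W), (0,2)(W), (0,1)(W) are all W)
(0,8): L (options (0,7)(W), (0,6)(W), (0,5)(W) are all W)
(1,4): L (options (1,3)(W), (1,2)(W), (1,1)(W) are all W)
(1,8): L (options (1,7)(W), (1,6)(W), (1,5)(W) are all W)
(2,1): L (options (0,1)(W), (2,0)(W) are all W)
(2,5): L (options (0,5)(W), (2,4)(W), (2,3)(W), (2,2)(W) are all W)
(2,9): L (options (0,9)(W), (2,8)(W), (2,7)(W), (2,6)(W) are all W)
(3,1): L (options (1,1)(W), (3,0)(W) are all W)
(3,5): L (options (1,5)(W), (3,4)(W), (3,3)(W), (3,2)(W) are all W)
(3,9): L (options (1,9)(W), (3,8)(W), (3,7)(W), (3,6)(W) are all W)
(4,0): L (sole option (2,0)(W) is W)
(4,4): L (options (2,4)(W), (4,3)(W), (4,2)(W), (4,1)(W) are all W)
(4,8): L (options (2,8)(W), (4,7)(W), (4,6)(W), (4,5)(W) are all W)
Every other cell has at least one move into one of the L cells above, so it is W.
From (4,9), the L positions reachable in one move are: (2,9), (4,8). Any move reaching one of these is winning.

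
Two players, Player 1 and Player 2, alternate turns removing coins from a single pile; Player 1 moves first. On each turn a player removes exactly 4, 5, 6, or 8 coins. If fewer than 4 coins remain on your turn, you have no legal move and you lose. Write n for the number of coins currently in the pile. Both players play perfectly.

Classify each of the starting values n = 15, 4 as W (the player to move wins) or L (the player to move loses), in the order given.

Work bottom-up. With no move the player to move loses. Otherwise the position is W if at least one move leads to an L position for the opponent, and L if every move leads to a W.
n=0: no move → L
n=1: no move → L
n=2: no move → L
n=3: no move → L
n=4: W (go to 0, an L position)
n=5: W (go to 1, an L position)
n=6: W (go to 2, an L position)
n=7: W (go to 3, an L position)
n=8: W (go to 3, an L position)
n=9: W (go to 3, an L position)
n=10: W (go to 2, an L position)
n=11: W (go to 3, an L position)
n=12: L (options 8(W), 7(W), 6(W), 4(W) are all W)
n=13: L (options 9(W), 8(W), 7(W), 5(W) are all W)
n=14: L (options 10(W), 9(W), 8(W), 6(W) are all W)
n=15: L (options 11(W), 10(W), 9(W), 7(W) are all W)

15: L, 4: W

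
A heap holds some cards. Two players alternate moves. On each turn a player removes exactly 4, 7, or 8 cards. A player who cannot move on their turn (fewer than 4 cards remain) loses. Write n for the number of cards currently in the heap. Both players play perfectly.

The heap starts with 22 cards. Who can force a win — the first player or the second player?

Classify positions by backward induction: terminal positions (no move available) are L. From any other position, the mover wins iff some move reaches an L.
n=0: no move → L
n=1: no move → L
n=2: no move → L
n=3: no move → L
n=4: W (go to 0, an L position)
n=5: W (go to 1, an L position)
n=6: W (go to 2, an L position)
n=7: W (go to 3, an L position)
n=8: W (go to 1, an L position)
n=9: W (go to 2, an L position)
n=10: W (go to 3, an L position)
n=11: W (go to 3, an L position)
n=12: L (options 8(W), 5(W), 4(W) are all W)
n=13: L (options 9(W), 6(W), 5(W) are all W)
n=14: L (options 10(W), 7(W), 6(W) are all W)
n=15: L (options 11(W), 8(W), 7(W) are all W)
n=16: W (go to 12, an L position)
n=17: W (go to 13, an L position)
n=18: W (go to 14, an L position)
n=19: W (go to 15, an L position)
n=20: W (go to 13, an L position)
n=21: W (go to 14, an L position)
n=22: W (go to 15, an L position)
The starting position 22 is W: the player to move should remove 7, leaving 15, handing over an L position.

The first player wins.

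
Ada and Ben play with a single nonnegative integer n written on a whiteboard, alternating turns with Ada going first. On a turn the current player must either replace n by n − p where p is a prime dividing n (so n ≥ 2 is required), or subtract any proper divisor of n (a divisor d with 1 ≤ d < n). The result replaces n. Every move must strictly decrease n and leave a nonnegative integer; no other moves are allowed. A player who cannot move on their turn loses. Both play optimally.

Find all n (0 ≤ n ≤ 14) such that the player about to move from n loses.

Positions with no move are L. A position that does have a move is losing for the player to move precisely when every available move leads to a winning position for the opponent. Fill in the labels:
n=0: no move → L
n=1: no move → L
n=2: W (go to 0, an L position)
n=3: W (go to 0, an L position)
n=4: L (options 2(W), 3(W) are all W)
n=5: W (go to 0, an L position)
n=6: W (go to 4, an L position)
n=7: W (go to 0, an L position)
n=8: W (go to 4, an L position)
n=9: L (options 6(W), 8(W) are all W)
n=10: W (go to 9, an L position)
n=11: W (go to 0, an L position)
n=12: W (go to 9, an L position)
n=13: W (go to 0, an L position)
n=14: L (options 7(W), 12(W), 13(W) are all W)
Reading off the rows marked L gives the requested list; there are 5 such values of n.

0, 1, 4, 9, 14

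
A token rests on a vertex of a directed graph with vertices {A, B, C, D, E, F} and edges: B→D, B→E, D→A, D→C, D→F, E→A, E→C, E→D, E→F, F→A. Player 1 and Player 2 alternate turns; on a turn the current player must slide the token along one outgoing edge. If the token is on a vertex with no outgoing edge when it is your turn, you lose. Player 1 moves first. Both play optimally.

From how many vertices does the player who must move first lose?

Use the standard recursion: the mover loses at a terminal position; elsewhere, the mover wins exactly when some move hands the opponent an L position.
Every edge goes from a vertex to one that appears earlier in the order A, C, F, D, E, B, so processing vertices in that order labels each vertex after all of its successors.
A: no outgoing edge → L
C: no outgoing edge → L
F: W (go to A, an L position)
D: W (go to C, an L position)
E: W (go to C, an L position)
B: L (options E(W), D(W) are all W)
The L vertices are A, B, C; that is 3 in all.

3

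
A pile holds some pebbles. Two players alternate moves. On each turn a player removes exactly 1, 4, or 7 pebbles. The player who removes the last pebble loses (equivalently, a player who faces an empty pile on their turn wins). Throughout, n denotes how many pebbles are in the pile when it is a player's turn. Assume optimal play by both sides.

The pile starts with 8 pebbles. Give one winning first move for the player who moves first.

Remove 7, leaving 1.

Label each position W (a win for the player to move) or L (a loss). A position with no legal move is W; any other position is W exactly when some move reaches an L, and L when every move reaches a W.
n=0: no move; the opponent has just taken the last pebble and therefore loses → W
n=1: the only move is to 0(W), a W ⇒ L
n=2: can move to 1, which is L ⇒ W
n=3: the only move is to 2(W), a W ⇒ L
n=4: can move to 3, which is L ⇒ W
n=5: can move to 1, which is L ⇒ W
n=6: moves to 5(W), 2(W); every one is W ⇒ L
n=7: can move to 6, which is L ⇒ W
n=8: can move to 1, which is L ⇒ W
From 8, the L positions reachable in one move are: 1.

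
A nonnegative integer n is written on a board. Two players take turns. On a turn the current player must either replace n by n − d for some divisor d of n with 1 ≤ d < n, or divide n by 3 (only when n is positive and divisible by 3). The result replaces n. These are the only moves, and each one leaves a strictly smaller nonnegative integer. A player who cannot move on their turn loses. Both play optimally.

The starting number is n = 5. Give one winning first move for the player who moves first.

Move to 4.

Positions with no move are L. A position that does have a move is losing for the player to move precisely when every available move leads to a winning position for the opponent. Fill in the labels:
n=0: no move → L
n=1: no move → L
n=2: →1(L), so W
n=3: →1(L), so W
n=4: →2(W), 3(W) — all W, so L
n=5: →4(L), so W
From 5, the L positions reachable in one move are: 4.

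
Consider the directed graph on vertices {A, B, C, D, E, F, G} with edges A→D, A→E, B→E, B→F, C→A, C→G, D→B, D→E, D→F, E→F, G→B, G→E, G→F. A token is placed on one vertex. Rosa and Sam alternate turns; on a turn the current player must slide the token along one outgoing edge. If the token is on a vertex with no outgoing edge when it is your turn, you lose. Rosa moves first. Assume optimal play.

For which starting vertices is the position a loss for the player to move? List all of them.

A, F

Label each position W (a win for the player to move) or L (a loss). A position with no legal move is L; any other position is W exactly when some move reaches an L, and L when every move reaches a W.
Every edge goes from a vertex to one that appears earlier in the order F, E, B, D, G, A, C, so processing vertices in that order labels each vertex after all of its successors.
F: no outgoing edge → L
E: W (go to F, an L position)
B: W (go to F, an L position)
D: W (go to F, an L position)
G: W (go to F, an L position)
A: L (options D(W), E(W) are all W)
C: W (go to A, an L position)
Reading off the rows marked L gives the requested list; there are 2 such vertices.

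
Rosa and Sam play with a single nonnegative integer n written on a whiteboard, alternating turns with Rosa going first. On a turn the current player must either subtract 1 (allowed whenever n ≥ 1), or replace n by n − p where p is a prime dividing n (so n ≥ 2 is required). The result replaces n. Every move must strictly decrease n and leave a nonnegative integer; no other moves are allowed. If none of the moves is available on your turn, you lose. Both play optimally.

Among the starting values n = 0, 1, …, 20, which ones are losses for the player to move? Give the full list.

0, 4, 8, 12, 16, 20

Positions with no move are L. A position that does have a move is losing for the player to move precisely when every available move leads to a winning position for the opponent. Fill in the labels:
n=0: no move → L
n=1: can move to 0, which is L ⇒ W
n=2: can move to 0, which is L ⇒ W
n=3: can move to 0, which is L ⇒ W
n=4: moves to 2(W), 3(W); every one is W ⇒ L
n=5: can move to 0, which is L ⇒ W
n=6: can move to 4, which is L ⇒ W
n=7: can move to 0, which is L ⇒ W
n=8: moves to 6(W), 7(W); every one is W ⇒ L
n=9: can move to 8, which is L ⇒ W
n=10: can move to 8, which is L ⇒ W
n=11: can move to 0, which is L ⇒ W
n=12: moves to 9(W), 10(W), 11(W); every one is W ⇒ L
n=13: can move to 0, which is L ⇒ W
n=14: can move to 12, which is L ⇒ W
n=15: can move to 12, which is L ⇒ W
n=16: moves to 14(W), 15(W); every one is W ⇒ L
n=17: can move to 0, which is L ⇒ W
n=18: can move to 16, which is L ⇒ W
n=19: can move to 0, which is L ⇒ W
n=20: moves to 15(W), 18(W), 19(W); every one is W ⇒ L
The losing starting values of n are exactly the entries labelled L in this table (6 of them).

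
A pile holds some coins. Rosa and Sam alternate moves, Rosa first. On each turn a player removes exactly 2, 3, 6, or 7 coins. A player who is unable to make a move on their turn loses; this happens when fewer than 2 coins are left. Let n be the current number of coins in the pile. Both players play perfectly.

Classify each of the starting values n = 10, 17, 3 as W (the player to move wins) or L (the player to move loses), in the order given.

Positions with no move are L. A position that does have a move is losing for the player to move precisely when every available move leads to a winning position for the opponent. Fill in the labels:
n=0: no move → L
n=1: no move → L
n=2: can move to 0, which is L ⇒ W
n=3: can move to 1, which is L ⇒ W
n=4: can move to 1, which is L ⇒ W
n=5: moves to 3(W), 2(W); every one is W ⇒ L
n=6: can move to 0, which is L ⇒ W
n=7: can move to 5, which is L ⇒ W
n=8: can move to 5, which is L ⇒ W
n=9: moves to 7(W), 6(W), 3(W), 2(W); every one is W ⇒ L
n=10: moves to 8(W), 7(W), 4(W), 3(W); every one is W ⇒ L
n=11: can move to 9, which is L ⇒ W
n=12: can move to 10, which is L ⇒ W
n=13: can move to 10, which is L ⇒ W
n=14: moves to 12(W), 11(W), 8(W), 7(W); every one is W ⇒ L
n=15: can move to 9, which is L ⇒ W
n=16: can move to 14, which is L ⇒ W
n=17: can move to 14, which is L ⇒ W

10: L, 17: W, 3: W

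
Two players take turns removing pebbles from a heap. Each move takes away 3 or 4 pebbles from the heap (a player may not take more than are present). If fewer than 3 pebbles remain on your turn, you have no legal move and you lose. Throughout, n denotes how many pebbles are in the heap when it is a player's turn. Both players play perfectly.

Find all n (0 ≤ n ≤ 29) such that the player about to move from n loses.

0, 1, 2, 7, 8, 9, 14, 15, 16, 21, 22, 23, 28, 29

Compute win/loss labels from the base case upward. A position with no move is L. Any other position is W if it can reach an L in one move, else L.
n=0: no move → L
n=1: no move → L
n=2: no move → L
n=3: reaches L-position 0 → W
n=4: reaches L-position 1 → W
n=5: reaches L-position 2 → W
n=6: reaches L-position 2 → W
n=7: only reaches 4(W), 3(W), all W → L
n=8: only reaches 5(W), 4(W), all W → L
n=9: only reaches 6(W), 5(W), all W → L
n=10: reaches L-position 7 → W
n=11: reaches L-position 8 → W
n=12: reaches L-position 9 → W
n=13: reaches L-position 9 → W
n=14: only reaches 11(W), 10(W), all W → L
n=15: only reaches 12(W), 11(W), all W → L
n=16: only reaches 13(W), 12(W), all W → L
n=17: reaches L-position 14 → W
n=18: reaches L-position 15 → W
n=19: reaches L-position 16 → W
n=20: reaches L-position 16 → W
n=21: only reaches 18(W), 17(W), all W → L
n=22: only reaches 19(W), 18(W), all W → L
n=23: only reaches 20(W), 19(W), all W → L
n=24: reaches L-position 21 → W
n=25: reaches L-position 22 → W
n=26: reaches L-position 23 → W
n=27: reaches L-position 23 → W
n=28: only reaches 25(W), 24(W), all W → L
n=29: only reaches 26(W), 25(W), all W → L
The losing starting values of n are exactly the entries labelled L in this table (14 of them).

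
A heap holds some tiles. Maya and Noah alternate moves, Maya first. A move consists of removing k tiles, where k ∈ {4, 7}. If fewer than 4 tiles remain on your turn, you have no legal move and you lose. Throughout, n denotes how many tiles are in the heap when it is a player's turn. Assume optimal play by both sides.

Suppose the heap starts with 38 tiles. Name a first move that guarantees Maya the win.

Use the standard recursion: the mover loses at a terminal position; elsewhere, the mover wins exactly when some move hands the opponent an L position.
n=0: no move → L
n=1: no move → L
n=2: no move → L
n=3: no move → L
n=4: →0(L), so W
n=5: →1(L), so W
n=6: →2(L), so W
n=7: →3(L), so W
n=8: →1(L), so W
n=9: →2(L), so W
n=10: →3(L), so W
n=11: →7(W), 4(W) — all W, so L
n=12: →8(W), 5(W) — all W, so L
n=13: →9(W), 6(W) — all W, so L
n=14: →10(W), 7(W) — all W, so L
n=15: →11(L), so W
n=16: →12(L), so W
n=17: →13(L), so W
n=18: →14(L), so W
n=19: →12(L), so W
n=20: →13(L), so W
n=21: →14(L), so W
n=22: →18(W), 15(W) — all W, so L
n=23: →19(W), 16(W) — all W, so L
n=24: →20(W), 17(W) — all W, so L
n=25: →21(W), 18(W) — all W, so L
n=26: →22(L), so W
n=27: →23(L), so W
n=28: →24(L), so W
n=29: →25(L), so W
n=30: →23(L), so W
n=31: →24(L), so W
n=32: →25(L), so W
n=33: →29(W), 26(W) — all W, so L
n=34: →30(W), 27(W) — all W, so L
n=35: →31(W), 28(W) — all W, so L
n=36: →32(W), 29(W) — all W, so L
n=37: →33(L), so W
n=38: →34(L), so W
From 38, the L positions reachable in one move are: 34.

Remove 4, leaving 34.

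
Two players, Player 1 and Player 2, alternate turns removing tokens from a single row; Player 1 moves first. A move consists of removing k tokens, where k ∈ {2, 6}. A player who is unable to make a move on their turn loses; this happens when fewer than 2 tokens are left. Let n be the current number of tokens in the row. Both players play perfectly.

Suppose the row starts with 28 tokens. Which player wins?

Player 2 wins.

Label each position W (a win for the player to move) or L (a loss). A position with no legal move is L; any other position is W exactly when some move reaches an L, and L when every move reaches a W.
n=0: no move → L
n=1: no move → L
n=2: →0(L), so W
n=3: →1(L), so W
n=4: →2(W) only, which is W, so L
n=5: →3(W) only, which is W, so L
n=6: →4(L), so W
n=7: →5(L), so W
n=8: →6(W), 2(W) — all W, so L
n=9: →7(W), 3(W) — all W, so L
n=10: →8(L), so W
n=11: →9(L), so W
n=12: →10(W), 6(W) — all W, so L
n=13: →11(W), 7(W) — all W, so L
n=14: →12(L), so W
n=15: →13(L), so W
n=16: →14(W), 10(W) — all W, so L
n=17: →15(W), 11(W) — all W, so L
n=18: →16(L), so W
n=19: →17(L), so W
n=20: →18(W), 14(W) — all W, so L
n=21: →19(W), 15(W) — all W, so L
n=22: →20(L), so W
n=23: →21(L), so W
n=24: →22(W), 18(W) — all W, so L
n=25: →23(W), 19(W) — all W, so L
n=26: →24(L), so W
n=27: →25(L), so W
n=28: →26(W), 22(W) — all W, so L
The starting position 28 is L: whatever Player 1 does, the opponent receives a W position.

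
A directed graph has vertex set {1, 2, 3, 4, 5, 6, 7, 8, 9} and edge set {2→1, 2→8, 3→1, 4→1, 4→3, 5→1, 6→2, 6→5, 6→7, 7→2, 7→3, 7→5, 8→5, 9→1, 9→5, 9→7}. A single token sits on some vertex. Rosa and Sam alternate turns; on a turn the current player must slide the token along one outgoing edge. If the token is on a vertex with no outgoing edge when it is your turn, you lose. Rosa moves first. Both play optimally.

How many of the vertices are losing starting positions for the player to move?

3

Classify positions by backward induction: terminal positions (no move available) are L. From any other position, the mover wins iff some move reaches an L.
Every edge goes from a vertex to one that appears earlier in the order 1, 3, 5, 8, 2, 7, 9, 4, 6, so processing vertices in that order labels each vertex after all of its successors.
1: no outgoing edge → L
3: can move to 1, which is L ⇒ W
5: can move to 1, which is L ⇒ W
8: the only move is to 5(W), a W ⇒ L
2: can move to 8, which is L ⇒ W
7: moves to 2(W), 5(W), 3(W); every one is W ⇒ L
9: can move to 7, which is L ⇒ W
4: can move to 1, which is L ⇒ W
6: can move to 7, which is L ⇒ W
The L vertices are 1, 7, 8; that is 3 in all.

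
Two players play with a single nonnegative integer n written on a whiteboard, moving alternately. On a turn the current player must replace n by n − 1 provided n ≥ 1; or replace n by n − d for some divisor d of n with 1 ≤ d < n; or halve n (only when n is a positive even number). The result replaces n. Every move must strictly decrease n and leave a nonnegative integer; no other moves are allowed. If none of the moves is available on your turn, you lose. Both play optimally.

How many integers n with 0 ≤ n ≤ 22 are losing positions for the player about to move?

11

Use the standard recursion: the mover loses at a terminal position; elsewhere, the mover wins exactly when some move hands the opponent an L position.
n=0: no move → L
n=1: W (go to 0, an L position)
n=2: L (sole option 1(W) is W)
n=3: W (go to 2, an L position)
n=4: W (go to 2, an L position)
n=5: L (sole option 4(W) is W)
n=6: W (go to 5, an L position)
n=7: L (sole option 6(W) is W)
n=8: W (go to 7, an L position)
n=9: L (options 6(W), 8(W) are all W)
n=10: W (go to 5, an L position)
n=11: L (sole option 10(W) is W)
n=12: W (go to 9, an L position)
n=13: L (sole option 12(W) is W)
n=14: W (go to 7, an L position)
n=15: L (options 10(W), 12(W), 14(W) are all W)
n=16: W (go to 15, an L position)
n=17: L (sole option 16(W) is W)
n=18: W (go to 9, an L position)
n=19: L (sole option 18(W) is W)
n=20: W (go to 15, an L position)
n=21: L (options 14(W), 18(W), 20(W) are all W)
n=22: W (go to 11, an L position)
L entries with 0 ≤ n ≤ 22: n = 0, 2, 5, 7, 9, 11, 13, 15, 17, 19, 21; that makes 11.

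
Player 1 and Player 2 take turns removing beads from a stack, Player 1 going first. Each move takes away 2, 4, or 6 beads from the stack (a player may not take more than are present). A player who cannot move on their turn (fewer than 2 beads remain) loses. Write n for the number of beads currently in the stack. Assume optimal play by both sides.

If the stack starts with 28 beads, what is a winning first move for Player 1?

Use the standard recursion: the mover loses at a terminal position; elsewhere, the mover wins exactly when some move hands the opponent an L position.
n=0: no move → L
n=1: no move → L
n=2: can move to 0, which is L ⇒ W
n=3: can move to 1, which is L ⇒ W
n=4: can move to 0, which is L ⇒ W
n=5: can move to 1, which is L ⇒ W
n=6: can move to 0, which is L ⇒ W
n=7: can move to 1, which is L ⇒ W
n=8: moves to 6(W), 4(W), 2(W); every one is W ⇒ L
n=9: moves to 7(W), 5(W), 3(W); every one is W ⇒ L
n=10: can move to 8, which is L ⇒ W
n=11: can move to 9, which is L ⇒ W
n=12: can move to 8, which is L ⇒ W
n=13: can move to 9, which is L ⇒ W
n=14: can move to 8, which is L ⇒ W
n=15: can move to 9, which is L ⇒ W
n=16: moves to 14(W), 12(W), 10(W); every one is W ⇒ L
n=17: moves to 15(W), 13(W), 11(W); every one is W ⇒ L
n=18: can move to 16, which is L ⇒ W
n=19: can move to 17, which is L ⇒ W
n=20: can move to 16, which is L ⇒ W
n=21: can move to 17, which is L ⇒ W
n=22: can move to 16, which is L ⇒ W
n=23: can move to 17, which is L ⇒ W
n=24: moves to 22(W), 20(W), 18(W); every one is W ⇒ L
n=25: moves to 23(W), 21(W), 19(W); every one is W ⇒ L
n=26: can move to 24, which is L ⇒ W
n=27: can move to 25, which is L ⇒ W
n=28: can move to 24, which is L ⇒ W
From 28, the L positions reachable in one move are: 24.

Remove 4, leaving 24.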